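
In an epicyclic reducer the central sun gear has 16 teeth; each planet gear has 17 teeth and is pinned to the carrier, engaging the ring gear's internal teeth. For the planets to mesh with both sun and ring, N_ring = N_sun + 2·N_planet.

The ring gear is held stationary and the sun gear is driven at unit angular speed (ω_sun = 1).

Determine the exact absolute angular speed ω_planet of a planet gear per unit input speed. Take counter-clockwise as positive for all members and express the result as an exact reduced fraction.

-8/17

N_ring = 16 + 2·17 = 50
16(ω_s−ω_c) = −50(ω_r−ω_c),  ω_r=0, ω_s=1
16(1−ω_c) = −50(0−ω_c)  ⇒  66ω_c = 16  ⇒  ω_c = 8/33
sun–planet: 16·(1−8/33) = −17·(ω_p−ω_c)  ⇒  ω_p−ω_c = −(16/17)·(25/33) = -400/561
ω_p = 8/33 − 400/561 = -8/17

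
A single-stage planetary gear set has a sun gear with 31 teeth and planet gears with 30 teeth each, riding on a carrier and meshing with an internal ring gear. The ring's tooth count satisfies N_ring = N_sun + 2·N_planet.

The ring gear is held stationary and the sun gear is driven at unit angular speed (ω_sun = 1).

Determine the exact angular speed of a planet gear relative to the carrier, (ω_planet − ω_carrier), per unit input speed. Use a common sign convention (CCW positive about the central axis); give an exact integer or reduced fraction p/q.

-2821/3660

N_ring = 31 + 2·30 = 91
31(ω_s−ω_c) = −91(ω_r−ω_c),  ω_r=0, ω_s=1
31(1−ω_c) = −91(0−ω_c)  ⇒  122ω_c = 31  ⇒  ω_c = 31/122
sun–planet: 31·(1−31/122) = −30·(ω_p−ω_c)  ⇒  ω_p−ω_c = −(31/30)·(91/122) = -2821/3660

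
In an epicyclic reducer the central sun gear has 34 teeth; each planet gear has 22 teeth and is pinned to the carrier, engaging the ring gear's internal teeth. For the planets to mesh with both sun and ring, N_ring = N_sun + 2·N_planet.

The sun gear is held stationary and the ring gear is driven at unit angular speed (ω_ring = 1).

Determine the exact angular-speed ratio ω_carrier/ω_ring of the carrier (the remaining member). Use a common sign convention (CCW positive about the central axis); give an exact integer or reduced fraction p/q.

N_ring = 34 + 2·22 = 78
34(ω_s−ω_c) = −78(ω_r−ω_c),  ω_s=0, ω_r=1
34(0−ω_c) = −78(1−ω_c)  ⇒  112ω_c = 78  ⇒  ω_c = 39/56
ω_c/ω_r = 39/56

39/56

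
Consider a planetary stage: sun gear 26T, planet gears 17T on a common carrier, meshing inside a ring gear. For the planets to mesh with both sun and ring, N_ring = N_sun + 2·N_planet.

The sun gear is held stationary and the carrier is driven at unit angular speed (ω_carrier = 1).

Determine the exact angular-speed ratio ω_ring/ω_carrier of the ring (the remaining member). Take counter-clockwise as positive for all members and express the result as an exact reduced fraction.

N_ring = 26 + 2·17 = 60
26(ω_s−ω_c) = −60(ω_r−ω_c),  ω_s=0, ω_c=1
ω_r = 1 − (26/60)(0−1) = 43/30
ω_r/ω_c = 43/30

43/30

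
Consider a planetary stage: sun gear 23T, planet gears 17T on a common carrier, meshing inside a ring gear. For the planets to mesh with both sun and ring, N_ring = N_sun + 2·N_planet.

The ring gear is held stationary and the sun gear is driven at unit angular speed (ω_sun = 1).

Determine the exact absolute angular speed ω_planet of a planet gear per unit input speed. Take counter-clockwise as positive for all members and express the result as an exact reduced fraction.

-23/34

N_ring = 23 + 2·17 = 57
23(ω_s−ω_c) = −57(ω_r−ω_c),  ω_r=0, ω_s=1
23(1−ω_c) = −57(0−ω_c)  ⇒  80ω_c = 23  ⇒  ω_c = 23/80
sun–planet: 23·(1−23/80) = −17·(ω_p−ω_c)  ⇒  ω_p−ω_c = −(23/17)·(57/80) = -1311/1360
ω_p = 23/80 − 1311/1360 = -23/34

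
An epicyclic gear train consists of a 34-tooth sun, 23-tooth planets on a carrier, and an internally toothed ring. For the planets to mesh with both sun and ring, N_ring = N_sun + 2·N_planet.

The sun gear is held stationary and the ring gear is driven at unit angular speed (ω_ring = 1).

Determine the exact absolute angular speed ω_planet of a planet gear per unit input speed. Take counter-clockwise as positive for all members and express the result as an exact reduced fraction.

40/23

N_ring = 34 + 2·23 = 80
34(ω_s−ω_c) = −80(ω_r−ω_c),  ω_s=0, ω_r=1
34(0−ω_c) = −80(1−ω_c)  ⇒  114ω_c = 80  ⇒  ω_c = 40/57
sun–planet: 34·(0−40/57) = −23·(ω_p−ω_c)  ⇒  ω_p−ω_c = −(34/23)·(-40/57) = 1360/1311
ω_p = 40/57 + 1360/1311 = 40/23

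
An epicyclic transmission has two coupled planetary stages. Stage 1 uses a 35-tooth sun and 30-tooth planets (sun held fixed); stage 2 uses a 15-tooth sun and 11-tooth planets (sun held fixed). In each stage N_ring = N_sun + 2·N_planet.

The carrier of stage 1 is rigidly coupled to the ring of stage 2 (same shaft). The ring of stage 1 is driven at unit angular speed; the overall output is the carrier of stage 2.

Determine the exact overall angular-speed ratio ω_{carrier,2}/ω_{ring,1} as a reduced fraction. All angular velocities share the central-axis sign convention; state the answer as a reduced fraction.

Stage 1: N_ring = 35 + 2·30 = 95
Stage 1: 35(ω_s−ω_c) = −95(ω_r−ω_c),  ω_s=0, ω_r=1
Stage 1: 35(0−ω_c) = −95(1−ω_c)  ⇒  130ω_c = 95  ⇒  ω_c = 19/26
  ⇒ ω_c¹/ω_r¹ = 19/26
Stage 2: N_ring = 15 + 2·11 = 37
Stage 2: 15(ω_s−ω_c) = −37(ω_r−ω_c),  ω_s=0, ω_r=1
Stage 2: 15(0−ω_c) = −37(1−ω_c)  ⇒  52ω_c = 37  ⇒  ω_c = 37/52
  ⇒ ω_c²/ω_r² = 37/52
Coupling ω_r² = ω_c¹ ⇒ overall = 19/26 × 37/52 = 703/1352

703/1352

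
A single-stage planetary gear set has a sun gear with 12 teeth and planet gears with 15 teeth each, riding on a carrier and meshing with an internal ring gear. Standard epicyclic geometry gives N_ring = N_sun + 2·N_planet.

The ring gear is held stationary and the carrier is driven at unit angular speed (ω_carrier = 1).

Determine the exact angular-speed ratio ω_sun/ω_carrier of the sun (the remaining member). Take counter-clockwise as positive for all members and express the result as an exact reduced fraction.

N_ring = 12 + 2·15 = 42
12(ω_s−ω_c) = −42(ω_r−ω_c),  ω_r=0, ω_c=1
ω_s = 1 − (42/12)(0−1) = 9/2
ω_s/ω_c = 9/2

9/2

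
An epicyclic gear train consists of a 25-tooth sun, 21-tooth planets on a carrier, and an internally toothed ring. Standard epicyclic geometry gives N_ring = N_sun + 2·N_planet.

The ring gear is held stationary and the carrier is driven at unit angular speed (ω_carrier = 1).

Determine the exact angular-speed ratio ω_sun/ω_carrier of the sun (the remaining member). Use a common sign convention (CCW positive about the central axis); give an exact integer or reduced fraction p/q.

92/25

N_ring = 25 + 2·21 = 67
25(ω_s−ω_c) = −67(ω_r−ω_c),  ω_r=0, ω_c=1
ω_s = 1 − (67/25)(0−1) = 92/25
ω_s/ω_c = 92/25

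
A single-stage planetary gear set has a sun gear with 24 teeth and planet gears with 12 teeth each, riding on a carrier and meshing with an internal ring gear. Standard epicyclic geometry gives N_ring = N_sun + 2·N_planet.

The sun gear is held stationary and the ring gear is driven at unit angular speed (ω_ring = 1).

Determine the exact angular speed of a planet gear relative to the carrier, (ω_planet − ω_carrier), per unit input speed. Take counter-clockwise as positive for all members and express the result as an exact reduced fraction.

4/3

N_ring = 24 + 2·12 = 48
24(ω_s−ω_c) = −48(ω_r−ω_c),  ω_s=0, ω_r=1
24(0−ω_c) = −48(1−ω_c)  ⇒  72ω_c = 48  ⇒  ω_c = 2/3
sun–planet: 24·(0−2/3) = −12·(ω_p−ω_c)  ⇒  ω_p−ω_c = −(24/12)·(-2/3) = 4/3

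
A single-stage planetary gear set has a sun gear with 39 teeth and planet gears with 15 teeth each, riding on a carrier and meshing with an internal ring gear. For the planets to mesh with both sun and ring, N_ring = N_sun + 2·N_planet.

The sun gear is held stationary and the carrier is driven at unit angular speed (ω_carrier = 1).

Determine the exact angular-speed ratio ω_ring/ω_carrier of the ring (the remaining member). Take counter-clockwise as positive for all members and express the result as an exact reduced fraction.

36/23

N_ring = 39 + 2·15 = 69
39(ω_s−ω_c) = −69(ω_r−ω_c),  ω_s=0, ω_c=1
ω_r = 1 − (39/69)(0−1) = 36/23
ω_r/ω_c = 36/23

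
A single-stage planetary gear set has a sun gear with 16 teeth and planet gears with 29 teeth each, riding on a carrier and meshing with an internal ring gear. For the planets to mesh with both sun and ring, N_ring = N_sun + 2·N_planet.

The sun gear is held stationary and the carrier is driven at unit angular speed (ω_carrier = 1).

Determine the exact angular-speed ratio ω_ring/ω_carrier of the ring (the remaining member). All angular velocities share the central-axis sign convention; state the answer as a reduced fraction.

N_ring = 16 + 2·29 = 74
16(ω_s−ω_c) = −74(ω_r−ω_c),  ω_s=0, ω_c=1
ω_r = 1 − (16/74)(0−1) = 45/37
ω_r/ω_c = 45/37

45/37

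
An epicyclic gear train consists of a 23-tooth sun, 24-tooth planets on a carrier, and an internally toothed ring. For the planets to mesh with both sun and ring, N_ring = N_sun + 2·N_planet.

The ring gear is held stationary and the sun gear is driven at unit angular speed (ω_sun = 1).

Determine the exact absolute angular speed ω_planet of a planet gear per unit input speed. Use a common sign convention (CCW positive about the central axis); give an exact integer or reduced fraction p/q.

-23/48

N_ring = 23 + 2·24 = 71
23(ω_s−ω_c) = −71(ω_r−ω_c),  ω_r=0, ω_s=1
23(1−ω_c) = −71(0−ω_c)  ⇒  94ω_c = 23  ⇒  ω_c = 23/94
sun–planet: 23·(1−23/94) = −24·(ω_p−ω_c)  ⇒  ω_p−ω_c = −(23/24)·(71/94) = -1633/2256
ω_p = 23/94 − 1633/2256 = -23/48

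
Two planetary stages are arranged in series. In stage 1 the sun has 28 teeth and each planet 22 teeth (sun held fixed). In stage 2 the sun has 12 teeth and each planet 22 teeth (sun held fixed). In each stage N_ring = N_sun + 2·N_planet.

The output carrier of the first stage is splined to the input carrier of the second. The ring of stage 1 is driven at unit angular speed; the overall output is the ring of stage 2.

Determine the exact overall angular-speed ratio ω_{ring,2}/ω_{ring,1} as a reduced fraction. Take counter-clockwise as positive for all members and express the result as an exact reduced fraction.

Stage 1: N_ring = 28 + 2·22 = 72
Stage 1: 28(ω_s−ω_c) = −72(ω_r−ω_c),  ω_s=0, ω_r=1
Stage 1: 28(0−ω_c) = −72(1−ω_c)  ⇒  100ω_c = 72  ⇒  ω_c = 18/25
  ⇒ ω_c¹/ω_r¹ = 18/25
Stage 2: N_ring = 12 + 2·22 = 56
Stage 2: 12(ω_s−ω_c) = −56(ω_r−ω_c),  ω_s=0, ω_c=1
Stage 2: ω_r = 1 − (12/56)(0−1) = 17/14
  ⇒ ω_r²/ω_c² = 17/14
Coupling ω_c² = ω_c¹ ⇒ overall = 18/25 × 17/14 = 153/175

153/175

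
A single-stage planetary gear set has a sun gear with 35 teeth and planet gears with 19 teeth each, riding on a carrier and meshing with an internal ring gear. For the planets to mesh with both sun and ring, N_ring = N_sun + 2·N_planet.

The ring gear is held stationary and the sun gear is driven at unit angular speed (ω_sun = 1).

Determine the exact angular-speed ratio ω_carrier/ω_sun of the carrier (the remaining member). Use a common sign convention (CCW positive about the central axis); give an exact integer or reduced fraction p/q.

35/108

N_ring = 35 + 2·19 = 73
35(ω_s−ω_c) = −73(ω_r−ω_c),  ω_r=0, ω_s=1
35(1−ω_c) = −73(0−ω_c)  ⇒  108ω_c = 35  ⇒  ω_c = 35/108
ω_c/ω_s = 35/108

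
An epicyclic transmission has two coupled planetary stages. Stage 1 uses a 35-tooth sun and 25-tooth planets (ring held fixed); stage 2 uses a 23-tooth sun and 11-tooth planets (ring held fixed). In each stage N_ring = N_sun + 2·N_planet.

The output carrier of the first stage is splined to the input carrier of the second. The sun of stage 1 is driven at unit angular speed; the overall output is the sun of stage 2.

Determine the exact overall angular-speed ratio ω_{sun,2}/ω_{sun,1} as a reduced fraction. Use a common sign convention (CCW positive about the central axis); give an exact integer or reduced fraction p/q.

119/138

Stage 1: N_ring = 35 + 2·25 = 85
Stage 1: 35(ω_s−ω_c) = −85(ω_r−ω_c),  ω_r=0, ω_s=1
Stage 1: 35(1−ω_c) = −85(0−ω_c)  ⇒  120ω_c = 35  ⇒  ω_c = 7/24
  ⇒ ω_c¹/ω_s¹ = 7/24
Stage 2: N_ring = 23 + 2·11 = 45
Stage 2: 23(ω_s−ω_c) = −45(ω_r−ω_c),  ω_r=0, ω_c=1
Stage 2: ω_s = 1 − (45/23)(0−1) = 68/23
  ⇒ ω_s²/ω_c² = 68/23
Coupling ω_c² = ω_c¹ ⇒ overall = 7/24 × 68/23 = 119/138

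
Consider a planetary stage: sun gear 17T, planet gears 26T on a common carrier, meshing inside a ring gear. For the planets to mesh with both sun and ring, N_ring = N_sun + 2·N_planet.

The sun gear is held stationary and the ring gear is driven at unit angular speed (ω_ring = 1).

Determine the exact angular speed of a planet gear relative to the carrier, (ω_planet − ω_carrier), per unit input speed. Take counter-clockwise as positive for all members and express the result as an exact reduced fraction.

1173/2236

N_ring = 17 + 2·26 = 69
17(ω_s−ω_c) = −69(ω_r−ω_c),  ω_s=0, ω_r=1
17(0−ω_c) = −69(1−ω_c)  ⇒  86ω_c = 69  ⇒  ω_c = 69/86
sun–planet: 17·(0−69/86) = −26·(ω_p−ω_c)  ⇒  ω_p−ω_c = −(17/26)·(-69/86) = 1173/2236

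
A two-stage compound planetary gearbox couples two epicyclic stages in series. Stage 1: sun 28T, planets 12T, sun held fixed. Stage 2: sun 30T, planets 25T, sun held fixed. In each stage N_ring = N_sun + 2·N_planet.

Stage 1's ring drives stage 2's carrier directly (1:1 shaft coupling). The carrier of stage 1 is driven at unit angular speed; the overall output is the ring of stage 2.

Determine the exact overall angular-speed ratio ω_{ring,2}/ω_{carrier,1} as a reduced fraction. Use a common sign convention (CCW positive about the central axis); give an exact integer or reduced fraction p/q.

Stage 1: N_ring = 28 + 2·12 = 52
Stage 1: 28(ω_s−ω_c) = −52(ω_r−ω_c),  ω_s=0, ω_c=1
Stage 1: ω_r = 1 − (28/52)(0−1) = 20/13
  ⇒ ω_r¹/ω_c¹ = 20/13
Stage 2: N_ring = 30 + 2·25 = 80
Stage 2: 30(ω_s−ω_c) = −80(ω_r−ω_c),  ω_s=0, ω_c=1
Stage 2: ω_r = 1 − (30/80)(0−1) = 11/8
  ⇒ ω_r²/ω_c² = 11/8
Coupling ω_c² = ω_r¹ ⇒ overall = 20/13 × 11/8 = 55/26

55/26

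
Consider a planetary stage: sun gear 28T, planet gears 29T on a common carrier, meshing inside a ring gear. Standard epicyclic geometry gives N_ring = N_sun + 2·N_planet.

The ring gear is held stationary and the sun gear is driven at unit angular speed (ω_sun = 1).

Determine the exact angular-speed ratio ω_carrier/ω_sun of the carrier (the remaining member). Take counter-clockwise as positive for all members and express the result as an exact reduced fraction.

14/57

N_ring = 28 + 2·29 = 86
28(ω_s−ω_c) = −86(ω_r−ω_c),  ω_r=0, ω_s=1
28(1−ω_c) = −86(0−ω_c)  ⇒  114ω_c = 28  ⇒  ω_c = 14/57
ω_c/ω_s = 14/57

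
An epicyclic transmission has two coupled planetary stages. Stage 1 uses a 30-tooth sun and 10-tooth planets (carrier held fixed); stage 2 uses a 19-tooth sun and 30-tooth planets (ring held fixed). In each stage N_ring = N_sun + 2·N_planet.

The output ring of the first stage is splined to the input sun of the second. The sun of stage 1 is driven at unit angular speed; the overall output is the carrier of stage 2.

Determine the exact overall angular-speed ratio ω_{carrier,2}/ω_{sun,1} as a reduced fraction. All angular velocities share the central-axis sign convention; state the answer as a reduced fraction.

-57/490

Stage 1: N_ring = 30 + 2·10 = 50
Stage 1: 30(ω_s−ω_c) = −50(ω_r−ω_c),  ω_c=0, ω_s=1
Stage 1: ω_r = 0 − (30/50)(1−0) = -3/5
  ⇒ ω_r¹/ω_s¹ = -3/5
Stage 2: N_ring = 19 + 2·30 = 79
Stage 2: 19(ω_s−ω_c) = −79(ω_r−ω_c),  ω_r=0, ω_s=1
Stage 2: 19(1−ω_c) = −79(0−ω_c)  ⇒  98ω_c = 19  ⇒  ω_c = 19/98
  ⇒ ω_c²/ω_s² = 19/98
Coupling ω_s² = ω_r¹ ⇒ overall = -3/5 × 19/98 = -57/490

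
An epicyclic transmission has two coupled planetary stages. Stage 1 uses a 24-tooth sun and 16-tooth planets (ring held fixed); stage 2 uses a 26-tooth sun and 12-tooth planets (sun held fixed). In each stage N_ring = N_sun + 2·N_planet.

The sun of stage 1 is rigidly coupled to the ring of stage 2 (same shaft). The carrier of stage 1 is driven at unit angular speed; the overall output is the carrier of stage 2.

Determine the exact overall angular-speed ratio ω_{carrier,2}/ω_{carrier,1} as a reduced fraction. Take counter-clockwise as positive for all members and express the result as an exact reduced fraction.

125/57

Stage 1: N_ring = 24 + 2·16 = 56
Stage 1: 24(ω_s−ω_c) = −56(ω_r−ω_c),  ω_r=0, ω_c=1
Stage 1: ω_s = 1 − (56/24)(0−1) = 10/3
  ⇒ ω_s¹/ω_c¹ = 10/3
Stage 2: N_ring = 26 + 2·12 = 50
Stage 2: 26(ω_s−ω_c) = −50(ω_r−ω_c),  ω_s=0, ω_r=1
Stage 2: 26(0−ω_c) = −50(1−ω_c)  ⇒  76ω_c = 50  ⇒  ω_c = 25/38
  ⇒ ω_c²/ω_r² = 25/38
Coupling ω_r² = ω_s¹ ⇒ overall = 10/3 × 25/38 = 125/57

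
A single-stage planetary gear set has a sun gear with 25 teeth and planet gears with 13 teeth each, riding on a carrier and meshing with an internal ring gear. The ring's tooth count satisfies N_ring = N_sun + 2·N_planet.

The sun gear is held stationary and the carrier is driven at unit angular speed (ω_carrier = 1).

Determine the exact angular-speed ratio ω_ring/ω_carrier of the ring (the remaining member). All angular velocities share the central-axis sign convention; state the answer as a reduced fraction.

N_ring = 25 + 2·13 = 51
25(ω_s−ω_c) = −51(ω_r−ω_c),  ω_s=0, ω_c=1
ω_r = 1 − (25/51)(0−1) = 76/51
ω_r/ω_c = 76/51

76/51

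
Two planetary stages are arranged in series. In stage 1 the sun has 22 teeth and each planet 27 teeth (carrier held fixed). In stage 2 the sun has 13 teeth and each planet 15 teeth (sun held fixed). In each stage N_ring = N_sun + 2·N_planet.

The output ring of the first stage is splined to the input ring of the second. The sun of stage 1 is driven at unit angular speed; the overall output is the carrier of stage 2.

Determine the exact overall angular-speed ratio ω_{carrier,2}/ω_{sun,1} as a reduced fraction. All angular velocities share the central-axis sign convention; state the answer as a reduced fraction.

Stage 1: N_ring = 22 + 2·27 = 76
Stage 1: 22(ω_s−ω_c) = −76(ω_r−ω_c),  ω_c=0, ω_s=1
Stage 1: ω_r = 0 − (22/76)(1−0) = -11/38
  ⇒ ω_r¹/ω_s¹ = -11/38
Stage 2: N_ring = 13 + 2·15 = 43
Stage 2: 13(ω_s−ω_c) = −43(ω_r−ω_c),  ω_s=0, ω_r=1
Stage 2: 13(0−ω_c) = −43(1−ω_c)  ⇒  56ω_c = 43  ⇒  ω_c = 43/56
  ⇒ ω_c²/ω_r² = 43/56
Coupling ω_r² = ω_r¹ ⇒ overall = -11/38 × 43/56 = -473/2128

-473/2128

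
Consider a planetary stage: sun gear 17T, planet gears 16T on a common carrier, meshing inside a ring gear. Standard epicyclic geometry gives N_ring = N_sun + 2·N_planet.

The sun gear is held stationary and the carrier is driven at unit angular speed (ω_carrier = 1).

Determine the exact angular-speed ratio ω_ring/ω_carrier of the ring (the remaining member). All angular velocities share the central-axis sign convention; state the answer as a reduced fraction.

N_ring = 17 + 2·16 = 49
17(ω_s−ω_c) = −49(ω_r−ω_c),  ω_s=0, ω_c=1
ω_r = 1 − (17/49)(0−1) = 66/49
ω_r/ω_c = 66/49

66/49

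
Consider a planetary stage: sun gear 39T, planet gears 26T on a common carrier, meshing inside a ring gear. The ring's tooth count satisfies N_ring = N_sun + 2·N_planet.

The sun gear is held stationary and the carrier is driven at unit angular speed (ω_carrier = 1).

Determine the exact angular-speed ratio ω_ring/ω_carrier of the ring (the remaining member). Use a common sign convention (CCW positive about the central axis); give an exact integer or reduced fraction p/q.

N_ring = 39 + 2·26 = 91
39(ω_s−ω_c) = −91(ω_r−ω_c),  ω_s=0, ω_c=1
ω_r = 1 − (39/91)(0−1) = 10/7
ω_r/ω_c = 10/7

10/7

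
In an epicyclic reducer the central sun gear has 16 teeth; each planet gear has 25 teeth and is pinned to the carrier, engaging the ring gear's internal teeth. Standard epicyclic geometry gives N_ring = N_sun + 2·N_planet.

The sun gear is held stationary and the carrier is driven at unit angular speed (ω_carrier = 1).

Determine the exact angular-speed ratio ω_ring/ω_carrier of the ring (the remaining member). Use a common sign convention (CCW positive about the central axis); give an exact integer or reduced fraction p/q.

41/33

N_ring = 16 + 2·25 = 66
16(ω_s−ω_c) = −66(ω_r−ω_c),  ω_s=0, ω_c=1
ω_r = 1 − (16/66)(0−1) = 41/33
ω_r/ω_c = 41/33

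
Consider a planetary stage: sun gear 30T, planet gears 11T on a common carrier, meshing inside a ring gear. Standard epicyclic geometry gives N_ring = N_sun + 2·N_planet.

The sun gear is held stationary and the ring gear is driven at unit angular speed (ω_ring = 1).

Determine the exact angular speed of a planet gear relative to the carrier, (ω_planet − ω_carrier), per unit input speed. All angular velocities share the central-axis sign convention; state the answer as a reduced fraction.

N_ring = 30 + 2·11 = 52
30(ω_s−ω_c) = −52(ω_r−ω_c),  ω_s=0, ω_r=1
30(0−ω_c) = −52(1−ω_c)  ⇒  82ω_c = 52  ⇒  ω_c = 26/41
sun–planet: 30·(0−26/41) = −11·(ω_p−ω_c)  ⇒  ω_p−ω_c = −(30/11)·(-26/41) = 780/451

780/451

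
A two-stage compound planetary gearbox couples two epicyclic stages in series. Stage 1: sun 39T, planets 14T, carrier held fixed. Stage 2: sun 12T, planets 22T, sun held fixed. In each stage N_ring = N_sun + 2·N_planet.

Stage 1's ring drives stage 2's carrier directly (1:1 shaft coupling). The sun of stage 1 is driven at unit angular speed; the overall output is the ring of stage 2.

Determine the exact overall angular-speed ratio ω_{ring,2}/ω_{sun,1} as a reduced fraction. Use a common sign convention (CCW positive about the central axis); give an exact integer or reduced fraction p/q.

Stage 1: N_ring = 39 + 2·14 = 67
Stage 1: 39(ω_s−ω_c) = −67(ω_r−ω_c),  ω_c=0, ω_s=1
Stage 1: ω_r = 0 − (39/67)(1−0) = -39/67
  ⇒ ω_r¹/ω_s¹ = -39/67
Stage 2: N_ring = 12 + 2·22 = 56
Stage 2: 12(ω_s−ω_c) = −56(ω_r−ω_c),  ω_s=0, ω_c=1
Stage 2: ω_r = 1 − (12/56)(0−1) = 17/14
  ⇒ ω_r²/ω_c² = 17/14
Coupling ω_c² = ω_r¹ ⇒ overall = -39/67 × 17/14 = -663/938

-663/938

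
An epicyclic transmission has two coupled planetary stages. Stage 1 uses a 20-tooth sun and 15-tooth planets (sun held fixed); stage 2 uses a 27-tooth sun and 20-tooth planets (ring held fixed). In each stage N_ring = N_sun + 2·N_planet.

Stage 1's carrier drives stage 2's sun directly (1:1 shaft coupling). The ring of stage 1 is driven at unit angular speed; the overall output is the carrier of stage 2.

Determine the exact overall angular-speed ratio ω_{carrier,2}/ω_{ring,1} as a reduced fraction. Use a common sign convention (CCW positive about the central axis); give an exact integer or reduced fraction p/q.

Stage 1: N_ring = 20 + 2·15 = 50
Stage 1: 20(ω_s−ω_c) = −50(ω_r−ω_c),  ω_s=0, ω_r=1
Stage 1: 20(0−ω_c) = −50(1−ω_c)  ⇒  70ω_c = 50  ⇒  ω_c = 5/7
  ⇒ ω_c¹/ω_r¹ = 5/7
Stage 2: N_ring = 27 + 2·20 = 67
Stage 2: 27(ω_s−ω_c) = −67(ω_r−ω_c),  ω_r=0, ω_s=1
Stage 2: 27(1−ω_c) = −67(0−ω_c)  ⇒  94ω_c = 27  ⇒  ω_c = 27/94
  ⇒ ω_c²/ω_s² = 27/94
Coupling ω_s² = ω_c¹ ⇒ overall = 5/7 × 27/94 = 135/658

135/658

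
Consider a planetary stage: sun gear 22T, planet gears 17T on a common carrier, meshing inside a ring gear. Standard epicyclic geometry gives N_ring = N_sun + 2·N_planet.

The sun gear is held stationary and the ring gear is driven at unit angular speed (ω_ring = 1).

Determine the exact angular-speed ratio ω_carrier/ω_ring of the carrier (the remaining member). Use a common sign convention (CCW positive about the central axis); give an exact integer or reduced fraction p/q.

N_ring = 22 + 2·17 = 56
22(ω_s−ω_c) = −56(ω_r−ω_c),  ω_s=0, ω_r=1
22(0−ω_c) = −56(1−ω_c)  ⇒  78ω_c = 56  ⇒  ω_c = 28/39
ω_c/ω_r = 28/39

28/39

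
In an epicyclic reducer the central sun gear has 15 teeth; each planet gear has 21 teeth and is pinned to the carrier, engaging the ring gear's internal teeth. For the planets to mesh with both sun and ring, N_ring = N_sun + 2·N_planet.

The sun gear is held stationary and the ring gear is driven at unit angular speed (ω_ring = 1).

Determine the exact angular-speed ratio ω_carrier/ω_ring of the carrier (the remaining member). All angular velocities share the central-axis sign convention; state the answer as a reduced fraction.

N_ring = 15 + 2·21 = 57
15(ω_s−ω_c) = −57(ω_r−ω_c),  ω_s=0, ω_r=1
15(0−ω_c) = −57(1−ω_c)  ⇒  72ω_c = 57  ⇒  ω_c = 19/24
ω_c/ω_r = 19/24

19/24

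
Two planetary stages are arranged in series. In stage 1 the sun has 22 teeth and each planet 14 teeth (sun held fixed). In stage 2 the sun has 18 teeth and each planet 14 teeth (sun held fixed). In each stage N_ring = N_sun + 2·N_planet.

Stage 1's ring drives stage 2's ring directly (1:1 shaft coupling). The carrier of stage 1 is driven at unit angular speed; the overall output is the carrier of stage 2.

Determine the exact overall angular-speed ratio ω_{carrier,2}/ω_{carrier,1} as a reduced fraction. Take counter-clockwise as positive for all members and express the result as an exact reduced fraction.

207/200

Stage 1: N_ring = 22 + 2·14 = 50
Stage 1: 22(ω_s−ω_c) = −50(ω_r−ω_c),  ω_s=0, ω_c=1
Stage 1: ω_r = 1 − (22/50)(0−1) = 36/25
  ⇒ ω_r¹/ω_c¹ = 36/25
Stage 2: N_ring = 18 + 2·14 = 46
Stage 2: 18(ω_s−ω_c) = −46(ω_r−ω_c),  ω_s=0, ω_r=1
Stage 2: 18(0−ω_c) = −46(1−ω_c)  ⇒  64ω_c = 46  ⇒  ω_c = 23/32
  ⇒ ω_c²/ω_r² = 23/32
Coupling ω_r² = ω_r¹ ⇒ overall = 36/25 × 23/32 = 207/200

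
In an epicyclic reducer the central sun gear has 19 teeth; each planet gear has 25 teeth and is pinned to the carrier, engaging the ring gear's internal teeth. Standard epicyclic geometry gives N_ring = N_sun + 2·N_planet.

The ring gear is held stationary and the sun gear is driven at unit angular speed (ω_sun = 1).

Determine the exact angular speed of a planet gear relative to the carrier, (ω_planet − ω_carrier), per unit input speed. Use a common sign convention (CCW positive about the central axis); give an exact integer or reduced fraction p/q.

-1311/2200

N_ring = 19 + 2·25 = 69
19(ω_s−ω_c) = −69(ω_r−ω_c),  ω_r=0, ω_s=1
19(1−ω_c) = −69(0−ω_c)  ⇒  88ω_c = 19  ⇒  ω_c = 19/88
sun–planet: 19·(1−19/88) = −25·(ω_p−ω_c)  ⇒  ω_p−ω_c = −(19/25)·(69/88) = -1311/2200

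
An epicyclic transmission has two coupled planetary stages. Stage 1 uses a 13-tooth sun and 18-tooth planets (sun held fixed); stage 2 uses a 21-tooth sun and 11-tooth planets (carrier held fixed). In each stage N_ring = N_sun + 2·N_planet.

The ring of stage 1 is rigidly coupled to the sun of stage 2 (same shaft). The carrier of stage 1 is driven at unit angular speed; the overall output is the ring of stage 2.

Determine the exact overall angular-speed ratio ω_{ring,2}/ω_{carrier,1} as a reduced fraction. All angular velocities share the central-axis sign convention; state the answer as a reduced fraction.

-186/301

Stage 1: N_ring = 13 + 2·18 = 49
Stage 1: 13(ω_s−ω_c) = −49(ω_r−ω_c),  ω_s=0, ω_c=1
Stage 1: ω_r = 1 − (13/49)(0−1) = 62/49
  ⇒ ω_r¹/ω_c¹ = 62/49
Stage 2: N_ring = 21 + 2·11 = 43
Stage 2: 21(ω_s−ω_c) = −43(ω_r−ω_c),  ω_c=0, ω_s=1
Stage 2: ω_r = 0 − (21/43)(1−0) = -21/43
  ⇒ ω_r²/ω_s² = -21/43
Coupling ω_s² = ω_r¹ ⇒ overall = 62/49 × -21/43 = -186/301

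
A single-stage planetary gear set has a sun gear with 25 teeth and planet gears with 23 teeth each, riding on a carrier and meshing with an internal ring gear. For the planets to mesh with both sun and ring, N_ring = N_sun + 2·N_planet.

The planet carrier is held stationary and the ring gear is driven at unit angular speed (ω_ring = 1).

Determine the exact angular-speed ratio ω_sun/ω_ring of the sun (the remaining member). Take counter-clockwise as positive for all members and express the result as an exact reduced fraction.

-71/25

N_ring = 25 + 2·23 = 71
25(ω_s−ω_c) = −71(ω_r−ω_c),  ω_c=0, ω_r=1
ω_s = 0 − (71/25)(1−0) = -71/25
ω_s/ω_r = -71/25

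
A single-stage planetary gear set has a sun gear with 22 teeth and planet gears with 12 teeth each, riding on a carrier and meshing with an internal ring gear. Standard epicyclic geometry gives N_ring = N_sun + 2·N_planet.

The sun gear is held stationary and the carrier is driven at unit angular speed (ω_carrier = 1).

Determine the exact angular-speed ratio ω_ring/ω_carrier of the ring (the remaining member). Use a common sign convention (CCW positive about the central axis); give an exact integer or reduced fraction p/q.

34/23

N_ring = 22 + 2·12 = 46
22(ω_s−ω_c) = −46(ω_r−ω_c),  ω_s=0, ω_c=1
ω_r = 1 − (22/46)(0−1) = 34/23
ω_r/ω_c = 34/23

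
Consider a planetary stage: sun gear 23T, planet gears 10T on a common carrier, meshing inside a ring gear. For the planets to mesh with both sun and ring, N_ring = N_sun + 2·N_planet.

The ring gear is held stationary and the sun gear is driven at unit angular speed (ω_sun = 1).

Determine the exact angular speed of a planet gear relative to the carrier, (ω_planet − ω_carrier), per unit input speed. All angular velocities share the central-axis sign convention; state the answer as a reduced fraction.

-989/660

N_ring = 23 + 2·10 = 43
23(ω_s−ω_c) = −43(ω_r−ω_c),  ω_r=0, ω_s=1
23(1−ω_c) = −43(0−ω_c)  ⇒  66ω_c = 23  ⇒  ω_c = 23/66
sun–planet: 23·(1−23/66) = −10·(ω_p−ω_c)  ⇒  ω_p−ω_c = −(23/10)·(43/66) = -989/660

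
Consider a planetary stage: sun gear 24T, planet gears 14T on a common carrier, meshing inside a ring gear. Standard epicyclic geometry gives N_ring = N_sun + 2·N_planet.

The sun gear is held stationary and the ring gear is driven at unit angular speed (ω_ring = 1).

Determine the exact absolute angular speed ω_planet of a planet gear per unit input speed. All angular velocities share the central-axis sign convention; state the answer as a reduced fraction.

13/7

N_ring = 24 + 2·14 = 52
24(ω_s−ω_c) = −52(ω_r−ω_c),  ω_s=0, ω_r=1
24(0−ω_c) = −52(1−ω_c)  ⇒  76ω_c = 52  ⇒  ω_c = 13/19
sun–planet: 24·(0−13/19) = −14·(ω_p−ω_c)  ⇒  ω_p−ω_c = −(24/14)·(-13/19) = 156/133
ω_p = 13/19 + 156/133 = 13/7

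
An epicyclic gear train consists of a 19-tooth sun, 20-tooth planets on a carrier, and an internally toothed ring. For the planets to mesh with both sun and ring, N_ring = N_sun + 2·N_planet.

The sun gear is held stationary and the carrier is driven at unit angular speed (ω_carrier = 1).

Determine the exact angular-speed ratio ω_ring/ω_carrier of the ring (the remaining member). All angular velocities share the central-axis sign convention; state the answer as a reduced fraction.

N_ring = 19 + 2·20 = 59
19(ω_s−ω_c) = −59(ω_r−ω_c),  ω_s=0, ω_c=1
ω_r = 1 − (19/59)(0−1) = 78/59
ω_r/ω_c = 78/59

78/59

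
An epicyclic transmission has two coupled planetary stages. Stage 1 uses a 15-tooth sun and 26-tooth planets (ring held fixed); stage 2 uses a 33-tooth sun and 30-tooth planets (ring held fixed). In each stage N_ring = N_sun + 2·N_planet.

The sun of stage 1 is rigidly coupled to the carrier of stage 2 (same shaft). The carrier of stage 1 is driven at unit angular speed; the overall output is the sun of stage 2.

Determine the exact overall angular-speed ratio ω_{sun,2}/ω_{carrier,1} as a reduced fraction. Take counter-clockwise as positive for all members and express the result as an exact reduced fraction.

Stage 1: N_ring = 15 + 2·26 = 67
Stage 1: 15(ω_s−ω_c) = −67(ω_r−ω_c),  ω_r=0, ω_c=1
Stage 1: ω_s = 1 − (67/15)(0−1) = 82/15
  ⇒ ω_s¹/ω_c¹ = 82/15
Stage 2: N_ring = 33 + 2·30 = 93
Stage 2: 33(ω_s−ω_c) = −93(ω_r−ω_c),  ω_r=0, ω_c=1
Stage 2: ω_s = 1 − (93/33)(0−1) = 42/11
  ⇒ ω_s²/ω_c² = 42/11
Coupling ω_c² = ω_s¹ ⇒ overall = 82/15 × 42/11 = 1148/55

1148/55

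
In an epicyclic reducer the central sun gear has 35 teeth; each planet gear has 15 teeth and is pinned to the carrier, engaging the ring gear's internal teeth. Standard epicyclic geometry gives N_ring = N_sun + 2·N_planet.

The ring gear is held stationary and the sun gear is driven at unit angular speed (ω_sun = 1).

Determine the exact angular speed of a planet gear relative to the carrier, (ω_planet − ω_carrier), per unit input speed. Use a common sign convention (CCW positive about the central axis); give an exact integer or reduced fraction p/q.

-91/60

N_ring = 35 + 2·15 = 65
35(ω_s−ω_c) = −65(ω_r−ω_c),  ω_r=0, ω_s=1
35(1−ω_c) = −65(0−ω_c)  ⇒  100ω_c = 35  ⇒  ω_c = 7/20
sun–planet: 35·(1−7/20) = −15·(ω_p−ω_c)  ⇒  ω_p−ω_c = −(35/15)·(13/20) = -91/60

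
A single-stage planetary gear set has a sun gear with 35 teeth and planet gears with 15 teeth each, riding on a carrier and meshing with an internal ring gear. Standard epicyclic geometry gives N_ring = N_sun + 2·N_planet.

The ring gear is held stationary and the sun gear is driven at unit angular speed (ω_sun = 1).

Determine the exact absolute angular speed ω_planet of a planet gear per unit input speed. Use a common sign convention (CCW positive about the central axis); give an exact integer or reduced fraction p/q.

-7/6

N_ring = 35 + 2·15 = 65
35(ω_s−ω_c) = −65(ω_r−ω_c),  ω_r=0, ω_s=1
35(1−ω_c) = −65(0−ω_c)  ⇒  100ω_c = 35  ⇒  ω_c = 7/20
sun–planet: 35·(1−7/20) = −15·(ω_p−ω_c)  ⇒  ω_p−ω_c = −(35/15)·(13/20) = -91/60
ω_p = 7/20 − 91/60 = -7/6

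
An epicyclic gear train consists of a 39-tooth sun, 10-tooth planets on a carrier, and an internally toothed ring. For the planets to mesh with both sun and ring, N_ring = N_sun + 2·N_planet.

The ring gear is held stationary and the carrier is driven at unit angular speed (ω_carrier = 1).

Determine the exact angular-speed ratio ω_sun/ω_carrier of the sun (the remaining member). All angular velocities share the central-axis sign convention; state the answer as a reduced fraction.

98/39

N_ring = 39 + 2·10 = 59
39(ω_s−ω_c) = −59(ω_r−ω_c),  ω_r=0, ω_c=1
ω_s = 1 − (59/39)(0−1) = 98/39
ω_s/ω_c = 98/39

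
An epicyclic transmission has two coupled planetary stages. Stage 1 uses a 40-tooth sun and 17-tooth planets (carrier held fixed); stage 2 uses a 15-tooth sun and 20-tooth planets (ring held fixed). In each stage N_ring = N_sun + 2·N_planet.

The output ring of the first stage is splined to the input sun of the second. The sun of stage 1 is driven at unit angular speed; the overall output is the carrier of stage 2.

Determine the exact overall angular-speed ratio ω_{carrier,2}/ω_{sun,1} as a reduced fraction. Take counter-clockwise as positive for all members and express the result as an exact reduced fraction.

-30/259

Stage 1: N_ring = 40 + 2·17 = 74
Stage 1: 40(ω_s−ω_c) = −74(ω_r−ω_c),  ω_c=0, ω_s=1
Stage 1: ω_r = 0 − (40/74)(1−0) = -20/37
  ⇒ ω_r¹/ω_s¹ = -20/37
Stage 2: N_ring = 15 + 2·20 = 55
Stage 2: 15(ω_s−ω_c) = −55(ω_r−ω_c),  ω_r=0, ω_s=1
Stage 2: 15(1−ω_c) = −55(0−ω_c)  ⇒  70ω_c = 15  ⇒  ω_c = 3/14
  ⇒ ω_c²/ω_s² = 3/14
Coupling ω_s² = ω_r¹ ⇒ overall = -20/37 × 3/14 = -30/259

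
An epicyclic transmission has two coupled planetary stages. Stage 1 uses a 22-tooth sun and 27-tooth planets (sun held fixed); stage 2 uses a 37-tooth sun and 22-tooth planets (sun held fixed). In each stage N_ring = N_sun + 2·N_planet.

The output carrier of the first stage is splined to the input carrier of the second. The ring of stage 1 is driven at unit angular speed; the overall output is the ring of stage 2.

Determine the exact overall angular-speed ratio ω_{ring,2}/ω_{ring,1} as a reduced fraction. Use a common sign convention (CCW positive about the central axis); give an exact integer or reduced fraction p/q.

Stage 1: N_ring = 22 + 2·27 = 76
Stage 1: 22(ω_s−ω_c) = −76(ω_r−ω_c),  ω_s=0, ω_r=1
Stage 1: 22(0−ω_c) = −76(1−ω_c)  ⇒  98ω_c = 76  ⇒  ω_c = 38/49
  ⇒ ω_c¹/ω_r¹ = 38/49
Stage 2: N_ring = 37 + 2·22 = 81
Stage 2: 37(ω_s−ω_c) = −81(ω_r−ω_c),  ω_s=0, ω_c=1
Stage 2: ω_r = 1 − (37/81)(0−1) = 118/81
  ⇒ ω_r²/ω_c² = 118/81
Coupling ω_c² = ω_c¹ ⇒ overall = 38/49 × 118/81 = 4484/3969

4484/3969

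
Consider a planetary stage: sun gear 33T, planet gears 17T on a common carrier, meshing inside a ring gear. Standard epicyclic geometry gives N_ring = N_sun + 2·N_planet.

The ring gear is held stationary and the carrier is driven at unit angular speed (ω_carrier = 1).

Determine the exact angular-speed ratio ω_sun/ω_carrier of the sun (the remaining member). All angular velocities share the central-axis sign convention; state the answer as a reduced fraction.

N_ring = 33 + 2·17 = 67
33(ω_s−ω_c) = −67(ω_r−ω_c),  ω_r=0, ω_c=1
ω_s = 1 − (67/33)(0−1) = 100/33
ω_s/ω_c = 100/33

100/33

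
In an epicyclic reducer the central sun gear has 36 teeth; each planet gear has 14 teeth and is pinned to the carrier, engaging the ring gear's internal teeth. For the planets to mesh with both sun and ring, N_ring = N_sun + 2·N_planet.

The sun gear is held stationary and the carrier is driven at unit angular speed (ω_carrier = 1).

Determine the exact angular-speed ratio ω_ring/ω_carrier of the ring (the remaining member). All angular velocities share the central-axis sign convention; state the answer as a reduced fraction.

N_ring = 36 + 2·14 = 64
36(ω_s−ω_c) = −64(ω_r−ω_c),  ω_s=0, ω_c=1
ω_r = 1 − (36/64)(0−1) = 25/16
ω_r/ω_c = 25/16

25/16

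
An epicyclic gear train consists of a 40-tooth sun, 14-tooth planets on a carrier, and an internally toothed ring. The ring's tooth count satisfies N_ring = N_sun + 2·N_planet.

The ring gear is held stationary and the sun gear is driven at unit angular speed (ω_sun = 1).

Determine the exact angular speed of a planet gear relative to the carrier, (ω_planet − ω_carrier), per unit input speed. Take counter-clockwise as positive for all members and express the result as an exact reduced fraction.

-340/189

N_ring = 40 + 2·14 = 68
40(ω_s−ω_c) = −68(ω_r−ω_c),  ω_r=0, ω_s=1
40(1−ω_c) = −68(0−ω_c)  ⇒  108ω_c = 40  ⇒  ω_c = 10/27
sun–planet: 40·(1−10/27) = −14·(ω_p−ω_c)  ⇒  ω_p−ω_c = −(40/14)·(17/27) = -340/189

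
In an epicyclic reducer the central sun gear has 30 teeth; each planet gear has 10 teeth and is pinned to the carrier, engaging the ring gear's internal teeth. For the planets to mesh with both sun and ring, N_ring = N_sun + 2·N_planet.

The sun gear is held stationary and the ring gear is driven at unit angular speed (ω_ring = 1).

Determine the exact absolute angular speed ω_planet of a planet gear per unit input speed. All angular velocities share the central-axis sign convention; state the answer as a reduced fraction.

N_ring = 30 + 2·10 = 50
30(ω_s−ω_c) = −50(ω_r−ω_c),  ω_s=0, ω_r=1
30(0−ω_c) = −50(1−ω_c)  ⇒  80ω_c = 50  ⇒  ω_c = 5/8
sun–planet: 30·(0−5/8) = −10·(ω_p−ω_c)  ⇒  ω_p−ω_c = −(30/10)·(-5/8) = 15/8
ω_p = 5/8 + 15/8 = 5/2

5/2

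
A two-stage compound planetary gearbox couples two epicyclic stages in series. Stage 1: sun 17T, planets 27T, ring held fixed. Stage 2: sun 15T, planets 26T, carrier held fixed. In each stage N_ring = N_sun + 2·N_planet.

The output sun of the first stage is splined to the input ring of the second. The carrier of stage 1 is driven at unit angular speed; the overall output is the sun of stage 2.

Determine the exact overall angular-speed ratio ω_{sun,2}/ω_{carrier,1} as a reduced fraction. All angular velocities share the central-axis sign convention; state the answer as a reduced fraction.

-5896/255

Stage 1: N_ring = 17 + 2·27 = 71
Stage 1: 17(ω_s−ω_c) = −71(ω_r−ω_c),  ω_r=0, ω_c=1
Stage 1: ω_s = 1 − (71/17)(0−1) = 88/17
  ⇒ ω_s¹/ω_c¹ = 88/17
Stage 2: N_ring = 15 + 2·26 = 67
Stage 2: 15(ω_s−ω_c) = −67(ω_r−ω_c),  ω_c=0, ω_r=1
Stage 2: ω_s = 0 − (67/15)(1−0) = -67/15
  ⇒ ω_s²/ω_r² = -67/15
Coupling ω_r² = ω_s¹ ⇒ overall = 88/17 × -67/15 = -5896/255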